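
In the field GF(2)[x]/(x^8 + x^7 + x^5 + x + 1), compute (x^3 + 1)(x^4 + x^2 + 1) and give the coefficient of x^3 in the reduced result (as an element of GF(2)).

1

Multiply in GF(2)[x]: (x^3 + 1)·(x^4 + x^2 + 1) = x^7 + x^5 + x^4 + x^3 + x^2 + 1.
Reduced: x^7 + x^5 + x^4 + x^3 + x^2 + 1.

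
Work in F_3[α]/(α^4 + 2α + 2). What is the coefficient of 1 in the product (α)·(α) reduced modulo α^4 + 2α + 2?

Multiply in F_3[α]: (α)·(α) = α^2.
Reduced: α^2.

0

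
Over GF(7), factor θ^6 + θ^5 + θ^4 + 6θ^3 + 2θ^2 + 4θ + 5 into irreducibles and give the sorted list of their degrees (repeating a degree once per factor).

Write g(θ) = θ^6 + θ^5 + θ^4 + 6θ^3 + 2θ^2 + 4θ + 5.
Complete factorization: g(θ) = (θ^6 + θ^5 + θ^4 + 6θ^3 + 2θ^2 + 4θ + 5).
Factor degrees with multiplicity: 6 = 6.

6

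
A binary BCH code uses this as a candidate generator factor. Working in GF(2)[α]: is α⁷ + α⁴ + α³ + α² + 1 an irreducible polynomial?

Write h(α) = α⁷ + α⁴ + α³ + α² + 1.
Check for roots in GF(2): h(0) = 1; h(1) = 1.
No roots, so no linear factors.
Monic irreducibles of degree 2 over GF(2): α² + α + 1.
None of them divide h (all give nonzero remainder).
Monic irreducibles of degree 3 over GF(2): α³ + α + 1, α³ + α² + 1.
None of them divide h (all give nonzero remainder).
No irreducible factor of degree ≤ 3 exists, so h is irreducible over GF(2).

Yes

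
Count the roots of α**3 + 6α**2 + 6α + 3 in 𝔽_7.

Write P(α) = α**3 + 6α**2 + 6α + 3.
Evaluate at each of the 7 elements of 𝔽_7:
P(0) = 3; P(1) = 2; P(2) = 5; P(3) = 4; P(4) = 5; P(5) = 0 → root; P(6) = 2.
Roots: {5}.

1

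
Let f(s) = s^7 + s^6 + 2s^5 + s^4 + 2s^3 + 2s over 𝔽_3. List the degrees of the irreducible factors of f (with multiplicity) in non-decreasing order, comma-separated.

1, 1, 2, 3

Roots in 𝔽_3: f(0) = 0 → root; f(1) = 0 → root; f(2) = 1.
Linear factors from roots: (s), (s + 2).
Complete factorization: f(s) = (s)·(s + 2)·(s^2 + s + 2)·(s^3 + s^2 + s + 2).
Factor degrees with multiplicity: 1 + 1 + 2 + 3 = 7.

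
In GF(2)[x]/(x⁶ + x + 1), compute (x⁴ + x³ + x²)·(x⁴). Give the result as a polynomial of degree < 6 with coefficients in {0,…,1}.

x^3 + 1

Multiply in GF(2)[x]: (x⁴ + x³ + x²)·(x⁴) = x⁸ + x⁷ + x⁶.
Reduce using x⁶ ≡ x + 1 (mod x⁶ + x + 1).
Reduced: x³ + 1.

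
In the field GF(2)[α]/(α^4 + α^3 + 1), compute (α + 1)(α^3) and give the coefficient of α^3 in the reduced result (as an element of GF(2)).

Multiply in GF(2)[α]: (α + 1)·(α^3) = α^4 + α^3.
Reduce using α^4 ≡ α^3 + 1 (mod α^4 + α^3 + 1).
Reduced: 1.

0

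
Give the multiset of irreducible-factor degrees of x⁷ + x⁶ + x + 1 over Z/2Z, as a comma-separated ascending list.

1, 1, 1, 2, 2

Write g(x) = x⁷ + x⁶ + x + 1.
Roots in Z/2Z: g(0) = 1; g(1) = 0 → root.
Linear factors from roots: (x + 1).
Complete factorization: g(x) = (x + 1)^3·(x² + x + 1)^2.
Factor degrees with multiplicity: 1 + 1 + 1 + 2 + 2 = 7.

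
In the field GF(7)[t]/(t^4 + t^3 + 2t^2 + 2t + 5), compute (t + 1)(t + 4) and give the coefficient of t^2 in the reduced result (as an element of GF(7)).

Multiply in GF(7)[t]: (t + 1)·(t + 4) = t^2 + 5t + 4.
Reduced: t^2 + 5t + 4.

1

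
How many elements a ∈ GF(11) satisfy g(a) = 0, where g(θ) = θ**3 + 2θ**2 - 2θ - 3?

1

Evaluate at each of the 11 elements of GF(11):
g(0) = 8; g(1) = 9; g(2) = 9; g(3) = 3; g(4) = 8; g(5) = 8; g(6) = 9; g(7) = 6; g(8) = 5; g(9) = 1; g(10) = 0 → root.
Roots: {10}.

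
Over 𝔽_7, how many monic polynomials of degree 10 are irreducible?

28245840

By the necklace-counting formula, N_7(10) = (1/10) Σ_{d|10} μ(10/d)·7^d.
Divisors of 10: 1, 2, 5, 10; μ(10/d) for each: 1, -1, -1, 1.
Σ = 7^1 − 7^2 − 7^5 + 7^10 = 282458400.
N = 282458400/10 = 28245840.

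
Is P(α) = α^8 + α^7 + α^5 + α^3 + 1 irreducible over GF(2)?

Yes

Check for roots in GF(2): P(0) = 1; P(1) = 1.
No roots, so no linear factors.
Monic irreducibles of degree 2 over GF(2): α^2 + α + 1.
None of them divide P (all give nonzero remainder).
Monic irreducibles of degree 3 over GF(2): α^3 + α + 1, α^3 + α^2 + 1.
None of them divide P (all give nonzero remainder).
Monic irreducibles of degree 4 over GF(2): α^4 + α + 1, α^4 + α^3 + 1, α^4 + α^3 + α^2 + α + 1.
None of them divide P (all give nonzero remainder).
No irreducible factor of degree ≤ 4 exists, so P is irreducible over GF(2).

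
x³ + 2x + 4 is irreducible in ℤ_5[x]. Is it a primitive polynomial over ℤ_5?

Write f(x) = x³ + 2x + 4.
|GF(5^3)^×| = 5^3 − 1 = 124. Prime factorization: 124 = 2^2·31.
f is primitive ⇔ x has order 124 in GF(5)[x]/(f), i.e. x^(124/q) ≠ 1 for each prime q | 124.
x^(62) mod f = 1
x^(4) mod f = 3x² + x.
Since x^(62) = 1, the order of x divides 62 < 124; not primitive.

No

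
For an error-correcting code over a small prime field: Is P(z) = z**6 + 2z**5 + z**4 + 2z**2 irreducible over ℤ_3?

No

Check for roots in ℤ_3: P(0) = 0 → root; P(1) = 0 → root; P(2) = 2.
P(0) = 0, so (z) divides P(z); P is reducible.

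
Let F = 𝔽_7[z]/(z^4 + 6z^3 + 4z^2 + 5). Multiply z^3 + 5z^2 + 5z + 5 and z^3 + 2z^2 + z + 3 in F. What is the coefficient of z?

Multiply in 𝔽_7[z]: (z^3 + 5z^2 + 5z + 5)·(z^3 + 2z^2 + z + 3) = z^6 + 2z^4 + 2z^3 + 2z^2 + 6z + 1.
Reduce using z^4 ≡ z^3 + 3z^2 + 2 (mod z^4 + 6z^3 + 4z^2 + 5).
Reduced: 4z^3 + z^2 + z + 6.

1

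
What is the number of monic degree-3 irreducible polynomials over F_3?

The number of monic irreducibles of degree 3 over GF(3) is (1/3)·Σ_{d∣3} μ(3/d) 3^d.
Divisors of 3: 1, 3; μ(3/d) for each: -1, 1.
Σ = − 3^1 + 3^3 = 24.
N = 24/3 = 8.

8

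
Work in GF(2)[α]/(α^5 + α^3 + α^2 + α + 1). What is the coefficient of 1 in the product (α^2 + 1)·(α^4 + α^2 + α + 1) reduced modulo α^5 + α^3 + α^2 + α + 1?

Multiply in GF(2)[α]: (α^2 + 1)·(α^4 + α^2 + α + 1) = α^6 + α^3 + α + 1.
Reduce using α^5 ≡ α^3 + α^2 + α + 1 (mod α^5 + α^3 + α^2 + α + 1).
Reduced: α^4 + α^2 + 1.

1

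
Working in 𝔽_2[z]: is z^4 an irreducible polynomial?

No

Write f(z) = z^4.
Check for roots in 𝔽_2: f(0) = 0 → root; f(1) = 1.
f(0) = 0, so (z) divides f(z); f is reducible.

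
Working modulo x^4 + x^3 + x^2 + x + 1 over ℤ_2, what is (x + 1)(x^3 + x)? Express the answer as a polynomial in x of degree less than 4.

Multiply in ℤ_2[x]: (x + 1)·(x^3 + x) = x^4 + x^3 + x^2 + x.
Reduce using x^4 ≡ x^3 + x^2 + x + 1 (mod x^4 + x^3 + x^2 + x + 1).
Reduced: 1.

1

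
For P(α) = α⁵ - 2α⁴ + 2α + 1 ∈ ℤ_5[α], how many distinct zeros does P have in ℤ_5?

1

Evaluate at each of the 5 elements of ℤ_5:
P(0) = 1; P(1) = 2; P(2) = 0 → root; P(3) = 3; P(4) = 1.
Roots: {2}.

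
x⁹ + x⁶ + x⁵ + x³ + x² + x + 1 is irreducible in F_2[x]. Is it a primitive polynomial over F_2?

Yes

Write f(x) = x⁹ + x⁶ + x⁵ + x³ + x² + x + 1.
|GF(2^9)^×| = 2^9 − 1 = 511. Prime factorization: 511 = 7·73.
f is primitive ⇔ x has order 511 in GF(2)[x]/(f), i.e. x^(511/q) ≠ 1 for each prime q | 511.
x^(73) mod f = x⁵ + x⁴ + x³ + x + 1.
x^(7) mod f = x⁷.
None equal 1, so x has full order 511; f is primitive.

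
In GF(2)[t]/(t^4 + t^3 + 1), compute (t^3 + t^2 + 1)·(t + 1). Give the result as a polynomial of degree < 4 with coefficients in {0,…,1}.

Multiply in GF(2)[t]: (t^3 + t^2 + 1)·(t + 1) = t^4 + t^2 + t + 1.
Reduce using t^4 ≡ t^3 + 1 (mod t^4 + t^3 + 1).
Reduced: t^3 + t^2 + t.

t^3 + t^2 + t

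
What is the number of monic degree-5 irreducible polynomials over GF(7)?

3360

By the necklace-counting formula, N_7(5) = (1/5) Σ_{d|5} μ(5/d)·7^d.
Divisors of 5: 1, 5; μ(5/d) for each: -1, 1.
Σ = − 7^1 + 7^5 = 16800.
N = 16800/5 = 3360.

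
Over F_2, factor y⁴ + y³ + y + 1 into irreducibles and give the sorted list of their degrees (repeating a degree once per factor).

Write g(y) = y⁴ + y³ + y + 1.
Roots in F_2: g(0) = 1; g(1) = 0 → root.
Linear factors from roots: (y + 1).
Complete factorization: g(y) = (y + 1)^2·(y² + y + 1).
Factor degrees with multiplicity: 1 + 1 + 2 = 4.

1, 1, 2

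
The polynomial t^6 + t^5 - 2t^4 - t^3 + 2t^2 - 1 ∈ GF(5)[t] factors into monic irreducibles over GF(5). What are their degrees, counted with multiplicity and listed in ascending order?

Write h(t) = t^6 + t^5 - 2t^4 - t^3 + 2t^2 - 1.
Roots in GF(5): h(0) = 4; h(1) = 0 → root; h(2) = 3; h(3) = 0 → root; h(4) = 0 → root.
Linear factors from roots: (t - 1), (t + 2), (t + 1).
Complete factorization: h(t) = (t + 2)·(t - 1)·(t + 1)^2·(t^2 - 2t - 2).
Factor degrees with multiplicity: 1 + 1 + 1 + 1 + 2 = 6.

1, 1, 1, 1, 2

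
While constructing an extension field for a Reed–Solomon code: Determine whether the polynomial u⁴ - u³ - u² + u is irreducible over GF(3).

No

Write f(u) = u⁴ - u³ - u² + u.
Check for roots in GF(3): f(0) = 0 → root; f(1) = 0 → root; f(2) = 0 → root.
f(0) = 0, so (u) divides f(u); f is reducible.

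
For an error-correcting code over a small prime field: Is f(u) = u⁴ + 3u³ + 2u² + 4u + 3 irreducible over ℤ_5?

Check for roots in ℤ_5: f(0) = 3; f(1) = 3; f(2) = 4; f(3) = 0 → root; f(4) = 4.
f(3) = 0, so (u − 3) divides f(u); f is reducible.

No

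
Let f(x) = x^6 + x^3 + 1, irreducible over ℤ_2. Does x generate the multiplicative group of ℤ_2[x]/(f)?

No

|GF(2^6)^×| = 2^6 − 1 = 63. Prime factorization: 63 = 3^2·7.
f is primitive ⇔ x has order 63 in GF(2)[x]/(f), i.e. x^(63/q) ≠ 1 for each prime q | 63.
x^(21) mod f = x^3.
x^(9) mod f = 1
Since x^(9) = 1, the order of x divides 9 < 63; not primitive.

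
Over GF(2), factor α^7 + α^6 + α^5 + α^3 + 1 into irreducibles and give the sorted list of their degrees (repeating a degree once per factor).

2, 2, 3

Write h(α) = α^7 + α^6 + α^5 + α^3 + 1.
Roots in GF(2): h(0) = 1; h(1) = 1.
Complete factorization: h(α) = (α^2 + α + 1)^2·(α^3 + α^2 + 1).
Factor degrees with multiplicity: 2 + 2 + 3 = 7.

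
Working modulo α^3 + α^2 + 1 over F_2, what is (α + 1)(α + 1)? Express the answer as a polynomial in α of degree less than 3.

α^2 + 1

Multiply in F_2[α]: (α + 1)·(α + 1) = α^2 + 1.
Reduced: α^2 + 1.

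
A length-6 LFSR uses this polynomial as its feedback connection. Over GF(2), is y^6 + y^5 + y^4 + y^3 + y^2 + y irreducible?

Write m(y) = y^6 + y^5 + y^4 + y^3 + y^2 + y.
Check for roots in GF(2): m(0) = 0 → root; m(1) = 0 → root.
m(0) = 0, so (y) divides m(y); m is reducible.

No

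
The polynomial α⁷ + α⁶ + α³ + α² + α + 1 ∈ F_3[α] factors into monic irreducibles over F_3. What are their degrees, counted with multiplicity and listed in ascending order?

Write h(α) = α⁷ + α⁶ + α³ + α² + α + 1.
Roots in F_3: h(0) = 1; h(1) = 0 → root; h(2) = 0 → root.
Linear factors from roots: (α + 2), (α + 1).
Complete factorization: h(α) = (α + 2)·(α + 1)^2·(α⁴ + α² + 2).
Factor degrees with multiplicity: 1 + 1 + 1 + 4 = 7.

1, 1, 1, 4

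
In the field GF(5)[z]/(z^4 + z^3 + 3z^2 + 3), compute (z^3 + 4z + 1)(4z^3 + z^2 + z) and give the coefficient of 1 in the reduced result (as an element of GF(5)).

Multiply in GF(5)[z]: (z^3 + 4z + 1)·(4z^3 + z^2 + z) = 4z^6 + z^5 + 2z^4 + 3z^3 + z.
Reduce using z^4 ≡ 4z^3 + 2z^2 + 2 (mod z^4 + z^3 + 3z^2 + 3).
Reduced: 4z^3 + 4z^2 + 1.

1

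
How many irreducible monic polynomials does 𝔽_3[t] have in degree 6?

The number of monic irreducibles of degree 6 over GF(3) is (1/6)·Σ_{d∣6} μ(6/d) 3^d.
Divisors of 6: 1, 2, 3, 6; μ(6/d) for each: 1, -1, -1, 1.
Σ = 3^1 − 3^2 − 3^3 + 3^6 = 696.
N = 696/6 = 116.

116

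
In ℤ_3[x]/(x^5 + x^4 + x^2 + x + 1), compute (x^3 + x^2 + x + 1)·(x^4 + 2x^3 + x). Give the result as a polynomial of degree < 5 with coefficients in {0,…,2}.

2x^4 + x + 2

Multiply in ℤ_3[x]: (x^3 + x^2 + x + 1)·(x^4 + 2x^3 + x) = x^7 + x^4 + x^2 + x.
Reduce using x^5 ≡ 2x^4 + 2x^2 + 2x + 2 (mod x^5 + x^4 + x^2 + x + 1).
Reduced: 2x^4 + x + 2.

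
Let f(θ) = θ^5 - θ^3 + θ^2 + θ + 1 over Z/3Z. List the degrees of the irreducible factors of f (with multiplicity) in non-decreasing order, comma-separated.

Roots in Z/3Z: f(0) = 1; f(1) = 0 → root; f(2) = 1.
Linear factors from roots: (θ - 1).
Complete factorization: f(θ) = (θ - 1)·(θ^2 + 1)·(θ^2 + θ - 1).
Factor degrees with multiplicity: 1 + 2 + 2 = 5.

1, 2, 2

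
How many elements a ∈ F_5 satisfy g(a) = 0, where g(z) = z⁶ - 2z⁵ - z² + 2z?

5

Evaluate at each of the 5 elements of F_5:
g(0) = 0 → root; g(1) = 0 → root; g(2) = 0 → root; g(3) = 0 → root; g(4) = 0 → root.
Roots: {0, 1, 2, 3, 4}.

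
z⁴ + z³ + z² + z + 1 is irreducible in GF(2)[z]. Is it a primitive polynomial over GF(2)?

Write f(z) = z⁴ + z³ + z² + z + 1.
|GF(2^4)^×| = 2^4 − 1 = 15. Prime factorization: 15 = 3·5.
f is primitive ⇔ z has order 15 in GF(2)[z]/(f), i.e. z^(15/q) ≠ 1 for each prime q | 15.
z^(5) mod f = 1
z^(3) mod f = z³.
Since z^(5) = 1, the order of z divides 5 < 15; not primitive.

No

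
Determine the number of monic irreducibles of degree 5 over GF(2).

6

The number of monic irreducibles of degree 5 over GF(2) is (1/5)·Σ_{d∣5} μ(5/d) 2^d.
Divisors of 5: 1, 5; μ(5/d) for each: -1, 1.
Σ = − 2^1 + 2^5 = 30.
N = 30/5 = 6.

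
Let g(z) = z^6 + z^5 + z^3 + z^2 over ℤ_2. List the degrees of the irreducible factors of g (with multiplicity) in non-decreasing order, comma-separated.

Roots in ℤ_2: g(0) = 0 → root; g(1) = 0 → root.
Linear factors from roots: (z), (z + 1).
Complete factorization: g(z) = (z)^2·(z + 1)^2·(z^2 + z + 1).
Factor degrees with multiplicity: 1 + 1 + 1 + 1 + 2 = 6.

1, 1, 1, 1, 2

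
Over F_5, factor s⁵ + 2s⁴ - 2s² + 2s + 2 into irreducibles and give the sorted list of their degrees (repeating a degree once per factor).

1, 1, 3

Write f(s) = s⁵ + 2s⁴ - 2s² + 2s + 2.
Roots in F_5: f(0) = 2; f(1) = 0 → root; f(2) = 2; f(3) = 0 → root; f(4) = 4.
Linear factors from roots: (s - 1), (s + 2).
Complete factorization: f(s) = (s + 2)·(s - 1)·(s³ + s² + s - 1).
Factor degrees with multiplicity: 1 + 1 + 3 = 5.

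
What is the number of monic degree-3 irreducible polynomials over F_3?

x^(3^3) − x is the product of all monic irreducibles of degree dividing 3; Möbius inversion gives N = (1/3) Σ μ(3/d)·3^d.
Divisors of 3: 1, 3; μ(3/d) for each: -1, 1.
Σ = − 3^1 + 3^3 = 24.
N = 24/3 = 8.

8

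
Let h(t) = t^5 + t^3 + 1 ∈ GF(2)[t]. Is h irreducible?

Yes

Check for roots in GF(2): h(0) = 1; h(1) = 1.
No roots, so no linear factors.
Monic irreducibles of degree 2 over GF(2): t^2 + t + 1.
None of them divide h (all give nonzero remainder).
No irreducible factor of degree ≤ 2 exists, so h is irreducible over GF(2).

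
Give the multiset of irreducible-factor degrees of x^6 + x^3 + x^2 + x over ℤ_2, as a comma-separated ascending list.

Write g(x) = x^6 + x^3 + x^2 + x.
Roots in ℤ_2: g(0) = 0 → root; g(1) = 0 → root.
Linear factors from roots: (x), (x + 1).
Complete factorization: g(x) = (x)·(x + 1)^2·(x^3 + x + 1).
Factor degrees with multiplicity: 1 + 1 + 1 + 3 = 6.

1, 1, 1, 3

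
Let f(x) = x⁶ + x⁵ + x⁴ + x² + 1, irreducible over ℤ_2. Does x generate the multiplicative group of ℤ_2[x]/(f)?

|GF(2^6)^×| = 2^6 − 1 = 63. Prime factorization: 63 = 3^2·7.
f is primitive ⇔ x has order 63 in GF(2)[x]/(f), i.e. x^(63/q) ≠ 1 for each prime q | 63.
x^(21) mod f = 1
x^(9) mod f = x³ + 1.
Since x^(21) = 1, the order of x divides 21 < 63; not primitive.

No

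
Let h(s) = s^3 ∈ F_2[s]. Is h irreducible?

No

Check for roots in F_2: h(0) = 0 → root; h(1) = 1.
h(0) = 0, so (s) divides h(s); h is reducible.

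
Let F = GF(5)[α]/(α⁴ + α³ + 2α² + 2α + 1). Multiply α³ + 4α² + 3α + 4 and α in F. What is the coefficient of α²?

1

Multiply in GF(5)[α]: (α³ + 4α² + 3α + 4)·(α) = α⁴ + 4α³ + 3α² + 4α.
Reduce using α⁴ ≡ 4α³ + 3α² + 3α + 4 (mod α⁴ + α³ + 2α² + 2α + 1).
Reduced: 3α³ + α² + 2α + 4.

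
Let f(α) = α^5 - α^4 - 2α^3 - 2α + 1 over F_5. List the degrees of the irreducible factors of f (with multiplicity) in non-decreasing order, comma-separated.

Roots in F_5: f(0) = 1; f(1) = 2; f(2) = 2; f(3) = 3; f(4) = 3.
Complete factorization: f(α) = (α^5 - α^4 - 2α^3 - 2α + 1).
Factor degrees with multiplicity: 5 = 5.

5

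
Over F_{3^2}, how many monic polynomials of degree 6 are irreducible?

Gauss's count: N_{9}(6) = (1/6) Σ_{d|6} μ(6/d)·9^d.
Divisors of 6: 1, 2, 3, 6; μ(6/d) for each: 1, -1, -1, 1.
Σ = 9^1 − 9^2 − 9^3 + 9^6 = 530640.
N = 530640/6 = 88440.

88440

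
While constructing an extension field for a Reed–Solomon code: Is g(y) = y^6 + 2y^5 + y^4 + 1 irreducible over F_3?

Yes

Check for roots in F_3: g(0) = 1; g(1) = 2; g(2) = 1.
No roots, so no linear factors.
Monic irreducibles of degree 2 over GF(3): y^2 + 1, y^2 + y + 2, y^2 + 2y + 2.
None of them divide g (all give nonzero remainder).
Degree-3 irreducible divisors: test the 8 monic irreducibles of degree 3 over GF(3).
None of them divide g (all give nonzero remainder).
No irreducible factor of degree ≤ 3 exists, so g is irreducible over GF(3).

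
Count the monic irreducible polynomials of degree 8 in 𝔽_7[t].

720300

By the necklace-counting formula, N_7(8) = (1/8) Σ_{d|8} μ(8/d)·7^d.
Divisors of 8: 1, 2, 4, 8; μ(8/d) for each: 0, 0, -1, 1.
Σ = − 7^4 + 7^8 = 5762400.
N = 5762400/8 = 720300.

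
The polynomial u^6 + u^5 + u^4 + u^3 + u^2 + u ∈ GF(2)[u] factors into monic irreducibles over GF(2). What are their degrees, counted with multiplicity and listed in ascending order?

Write f(u) = u^6 + u^5 + u^4 + u^3 + u^2 + u.
Roots in GF(2): f(0) = 0 → root; f(1) = 0 → root.
Linear factors from roots: (u), (u + 1).
Complete factorization: f(u) = (u)·(u + 1)·(u^2 + u + 1)^2.
Factor degrees with multiplicity: 1 + 1 + 2 + 2 = 6.

1, 1, 2, 2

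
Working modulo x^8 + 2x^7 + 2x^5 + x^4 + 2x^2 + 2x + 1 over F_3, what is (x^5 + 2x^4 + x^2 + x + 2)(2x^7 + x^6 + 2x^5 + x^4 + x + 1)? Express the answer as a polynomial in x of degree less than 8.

Multiply in F_3[x]: (x^5 + 2x^4 + x^2 + x + 2)·(2x^7 + x^6 + 2x^5 + x^4 + x + 1) = 2x^12 + 2x^11 + x^10 + x^9 + 2x^8 + x^7 + 2x^5 + x^4 + x^3 + 2x^2 + 2.
Reduce using x^8 ≡ x^7 + x^5 + 2x^4 + x^2 + x + 2 (mod x^8 + 2x^7 + 2x^5 + x^4 + 2x^2 + 2x + 1).
Reduced: 2x^7 + 2x^6 + 2x^4 + x^3 + 2x^2 + x + 2.

2x^7 + 2x^6 + 2x^4 + x^3 + 2x^2 + x + 2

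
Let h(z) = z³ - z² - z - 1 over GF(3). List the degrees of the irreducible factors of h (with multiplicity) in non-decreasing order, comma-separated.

3

Roots in GF(3): h(0) = 2; h(1) = 1; h(2) = 1.
Complete factorization: h(z) = (z³ - z² - z - 1).
Factor degrees with multiplicity: 3 = 3.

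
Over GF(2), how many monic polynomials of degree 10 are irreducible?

99

The number of monic irreducibles of degree 10 over GF(2) is (1/10)·Σ_{d∣10} μ(10/d) 2^d.
Divisors of 10: 1, 2, 5, 10; μ(10/d) for each: 1, -1, -1, 1.
Σ = 2^1 − 2^2 − 2^5 + 2^10 = 990.
N = 990/10 = 99.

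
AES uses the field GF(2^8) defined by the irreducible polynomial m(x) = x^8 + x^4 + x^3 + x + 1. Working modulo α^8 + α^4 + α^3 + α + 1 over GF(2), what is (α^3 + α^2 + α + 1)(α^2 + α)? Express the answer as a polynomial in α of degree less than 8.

α^5 + α

Multiply in GF(2)[α]: (α^3 + α^2 + α + 1)·(α^2 + α) = α^5 + α.
Reduced: α^5 + α.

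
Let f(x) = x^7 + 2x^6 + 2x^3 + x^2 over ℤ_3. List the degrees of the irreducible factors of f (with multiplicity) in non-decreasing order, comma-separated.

Roots in ℤ_3: f(0) = 0 → root; f(1) = 0 → root; f(2) = 0 → root.
Linear factors from roots: (x), (x + 2), (x + 1).
Complete factorization: f(x) = (x + 1)·(x)^2·(x + 2)^2·(x^2 + 1).
Factor degrees with multiplicity: 1 + 1 + 1 + 1 + 1 + 2 = 7.

1, 1, 1, 1, 1, 2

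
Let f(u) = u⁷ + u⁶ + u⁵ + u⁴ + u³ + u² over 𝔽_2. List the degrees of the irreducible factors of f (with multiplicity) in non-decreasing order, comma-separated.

1, 1, 1, 2, 2

Roots in 𝔽_2: f(0) = 0 → root; f(1) = 0 → root.
Linear factors from roots: (u), (u + 1).
Complete factorization: f(u) = (u + 1)·(u)^2·(u² + u + 1)^2.
Factor degrees with multiplicity: 1 + 1 + 1 + 2 + 2 = 7.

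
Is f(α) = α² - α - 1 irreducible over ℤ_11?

No

Check each element of ℤ_11 for a root: f(0)=10, f(1)=10, f(2)=1, f(3)=5, f(4)=0, f(5)=8, f(6)=7, f(7)=8, f(8)=0, f(9)=5, f(10)=1.
f(4) = 0, so (α − 4) divides f(α); f is reducible.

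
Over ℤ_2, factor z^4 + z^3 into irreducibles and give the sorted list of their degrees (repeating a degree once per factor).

1, 1, 1, 1

Write f(z) = z^4 + z^3.
Roots in ℤ_2: f(0) = 0 → root; f(1) = 0 → root.
Linear factors from roots: (z), (z + 1).
Complete factorization: f(z) = (z + 1)·(z)^3.
Factor degrees with multiplicity: 1 + 1 + 1 + 1 = 4.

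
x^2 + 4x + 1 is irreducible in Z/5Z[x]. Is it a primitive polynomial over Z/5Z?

No

Write f(x) = x^2 + 4x + 1.
|GF(5^2)^×| = 5^2 − 1 = 24. Prime factorization: 24 = 2^3·3.
f is primitive ⇔ x has order 24 in GF(5)[x]/(f), i.e. x^(24/q) ≠ 1 for each prime q | 24.
x^(12) mod f = 1
x^(8) mod f = x + 4.
Since x^(12) = 1, the order of x divides 12 < 24; not primitive.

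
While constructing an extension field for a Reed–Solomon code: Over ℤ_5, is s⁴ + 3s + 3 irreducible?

Write P(s) = s⁴ + 3s + 3.
Check for roots in ℤ_5: P(0) = 3; P(1) = 2; P(2) = 0 → root; P(3) = 3; P(4) = 1.
P(2) = 0, so (s − 2) divides P(s); P is reducible.

No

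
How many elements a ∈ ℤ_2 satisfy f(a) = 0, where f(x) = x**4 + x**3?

2

Evaluate at each of the 2 elements of ℤ_2:
f(0) = 0 → root; f(1) = 0 → root.
Roots: {0, 1}.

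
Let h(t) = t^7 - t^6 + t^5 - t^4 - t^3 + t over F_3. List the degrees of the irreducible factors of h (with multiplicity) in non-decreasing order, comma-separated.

Roots in F_3: h(0) = 0 → root; h(1) = 0 → root; h(2) = 2.
Linear factors from roots: (t), (t - 1).
Complete factorization: h(t) = (t)·(t - 1)^2·(t^2 - t - 1)^2.
Factor degrees with multiplicity: 1 + 1 + 1 + 2 + 2 = 7.

1, 1, 1, 2, 2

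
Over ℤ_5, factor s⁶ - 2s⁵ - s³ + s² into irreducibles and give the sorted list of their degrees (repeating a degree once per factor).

1, 1, 1, 1, 2

Write g(s) = s⁶ - 2s⁵ - s³ + s².
Roots in ℤ_5: g(0) = 0 → root; g(1) = 4; g(2) = 1; g(3) = 0 → root; g(4) = 0 → root.
Linear factors from roots: (s), (s + 2), (s + 1).
Complete factorization: g(s) = (s + 1)·(s + 2)·(s)^2·(s² - 2).
Factor degrees with multiplicity: 1 + 1 + 1 + 1 + 2 = 6.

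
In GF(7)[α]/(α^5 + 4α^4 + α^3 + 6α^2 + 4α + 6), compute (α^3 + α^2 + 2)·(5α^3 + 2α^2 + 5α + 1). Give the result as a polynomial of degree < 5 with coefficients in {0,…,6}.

5α^4 + 6α^3 + 4α + 3

Multiply in GF(7)[α]: (α^3 + α^2 + 2)·(5α^3 + 2α^2 + 5α + 1) = 5α^6 + 2α^3 + 5α^2 + 3α + 2.
Reduce using α^5 ≡ 3α^4 + 6α^3 + α^2 + 3α + 1 (mod α^5 + 4α^4 + α^3 + 6α^2 + 4α + 6).
Reduced: 5α^4 + 6α^3 + 4α + 3.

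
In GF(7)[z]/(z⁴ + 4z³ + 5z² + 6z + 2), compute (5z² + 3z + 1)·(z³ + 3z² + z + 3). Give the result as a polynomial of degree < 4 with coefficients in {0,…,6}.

5z^3 + z^2 + 5z

Multiply in GF(7)[z]: (5z² + 3z + 1)·(z³ + 3z² + z + 3) = 5z⁵ + 4z⁴ + z³ + 3z + 3.
Reduce using z⁴ ≡ 3z³ + 2z² + z + 5 (mod z⁴ + 4z³ + 5z² + 6z + 2).
Reduced: 5z³ + z² + 5z.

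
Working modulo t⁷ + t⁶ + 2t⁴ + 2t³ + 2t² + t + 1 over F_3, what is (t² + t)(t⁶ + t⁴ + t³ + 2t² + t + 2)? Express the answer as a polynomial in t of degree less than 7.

t^6 + t^4 + t^3 + 2t^2 + t

Multiply in F_3[t]: (t² + t)·(t⁶ + t⁴ + t³ + 2t² + t + 2) = t⁸ + t⁷ + t⁶ + 2t⁵ + 2t.
Reduce using t⁷ ≡ 2t⁶ + t⁴ + t³ + t² + 2t + 2 (mod t⁷ + t⁶ + 2t⁴ + 2t³ + 2t² + t + 1).
Reduced: t⁶ + t⁴ + t³ + 2t² + t.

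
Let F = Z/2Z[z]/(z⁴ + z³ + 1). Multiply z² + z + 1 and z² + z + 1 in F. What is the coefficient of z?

Multiply in Z/2Z[z]: (z² + z + 1)·(z² + z + 1) = z⁴ + z² + 1.
Reduce using z⁴ ≡ z³ + 1 (mod z⁴ + z³ + 1).
Reduced: z³ + z².

0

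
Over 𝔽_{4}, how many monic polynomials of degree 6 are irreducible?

670

x^(4^6) − x is the product of all monic irreducibles of degree dividing 6; Möbius inversion gives N = (1/6) Σ μ(6/d)·4^d.
Divisors of 6: 1, 2, 3, 6; μ(6/d) for each: 1, -1, -1, 1.
Σ = 4^1 − 4^2 − 4^3 + 4^6 = 4020.
N = 4020/6 = 670.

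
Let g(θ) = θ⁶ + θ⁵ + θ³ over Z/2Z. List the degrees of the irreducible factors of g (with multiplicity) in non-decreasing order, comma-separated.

1, 1, 1, 3

Roots in Z/2Z: g(0) = 0 → root; g(1) = 1.
Linear factors from roots: (θ).
Complete factorization: g(θ) = (θ)^3·(θ³ + θ² + 1).
Factor degrees with multiplicity: 1 + 1 + 1 + 3 = 6.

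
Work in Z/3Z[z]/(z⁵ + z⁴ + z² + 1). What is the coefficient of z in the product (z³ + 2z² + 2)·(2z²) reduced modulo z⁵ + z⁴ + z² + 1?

0

Multiply in Z/3Z[z]: (z³ + 2z² + 2)·(2z²) = 2z⁵ + z⁴ + z².
Reduce using z⁵ ≡ 2z⁴ + 2z² + 2 (mod z⁵ + z⁴ + z² + 1).
Reduced: 2z⁴ + 2z² + 1.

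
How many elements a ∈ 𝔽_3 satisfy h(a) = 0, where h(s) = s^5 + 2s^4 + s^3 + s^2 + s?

3

Evaluate at each of the 3 elements of 𝔽_3:
h(0) = 0 → root; h(1) = 0 → root; h(2) = 0 → root.
Roots: {0, 1, 2}.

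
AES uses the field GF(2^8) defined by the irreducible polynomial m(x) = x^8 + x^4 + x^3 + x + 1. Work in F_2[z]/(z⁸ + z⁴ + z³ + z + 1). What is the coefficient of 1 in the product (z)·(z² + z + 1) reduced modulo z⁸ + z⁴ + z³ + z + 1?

0

Multiply in F_2[z]: (z)·(z² + z + 1) = z³ + z² + z.
Reduced: z³ + z² + z.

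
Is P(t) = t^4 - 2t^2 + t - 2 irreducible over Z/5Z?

Check for roots in Z/5Z: P(0) = 3; P(1) = 3; P(2) = 3; P(3) = 4; P(4) = 1.
No roots, so no linear factors.
Degree-2 irreducible divisors: test the 10 monic irreducibles of degree 2 over GF(5).
None of them divide P (all give nonzero remainder).
No irreducible factor of degree ≤ 2 exists, so P is irreducible over GF(5).

Yes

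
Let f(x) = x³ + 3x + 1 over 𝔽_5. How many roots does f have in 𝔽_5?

Evaluate at each of the 5 elements of 𝔽_5:
f(0) = 1; f(1) = 0 → root; f(2) = 0 → root; f(3) = 2; f(4) = 2.
Roots: {1, 2}.

2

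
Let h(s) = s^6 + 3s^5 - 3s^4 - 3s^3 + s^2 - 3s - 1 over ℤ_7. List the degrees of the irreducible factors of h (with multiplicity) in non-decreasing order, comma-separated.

Complete factorization: h(s) = (s^6 + 3s^5 - 3s^4 - 3s^3 + s^2 - 3s - 1).
Factor degrees with multiplicity: 6 = 6.

6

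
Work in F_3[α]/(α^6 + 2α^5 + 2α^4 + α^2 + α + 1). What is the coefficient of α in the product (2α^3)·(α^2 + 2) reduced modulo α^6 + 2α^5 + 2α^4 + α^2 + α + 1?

Multiply in F_3[α]: (2α^3)·(α^2 + 2) = 2α^5 + α^3.
Reduced: 2α^5 + α^3.

0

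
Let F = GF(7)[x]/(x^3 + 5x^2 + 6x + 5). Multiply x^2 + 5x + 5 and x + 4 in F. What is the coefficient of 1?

Multiply in GF(7)[x]: (x^2 + 5x + 5)·(x + 4) = x^3 + 2x^2 + 4x + 6.
Reduce using x^3 ≡ 2x^2 + x + 2 (mod x^3 + 5x^2 + 6x + 5).
Reduced: 4x^2 + 5x + 1.

1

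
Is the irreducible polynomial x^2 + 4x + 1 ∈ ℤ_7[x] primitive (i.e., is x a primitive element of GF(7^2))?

Write f(x) = x^2 + 4x + 1.
|GF(7^2)^×| = 7^2 − 1 = 48. Prime factorization: 48 = 2^4·3.
f is primitive ⇔ x has order 48 in GF(7)[x]/(f), i.e. x^(48/q) ≠ 1 for each prime q | 48.
x^(24) mod f = 1
x^(16) mod f = 1
Since x^(24) = 1, the order of x divides 24 < 48; not primitive.

No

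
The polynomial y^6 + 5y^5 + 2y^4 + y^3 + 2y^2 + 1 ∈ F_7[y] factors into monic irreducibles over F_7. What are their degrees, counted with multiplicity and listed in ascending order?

Write f(y) = y^6 + 5y^5 + 2y^4 + y^3 + 2y^2 + 1.
Linear factors from roots: (y + 5), (y + 2), (y + 1).
Complete factorization: f(y) = (y + 1)·(y + 2)·(y + 5)·(y^3 + 4y^2 + 2y + 5).
Factor degrees with multiplicity: 1 + 1 + 1 + 3 = 6.

1, 1, 1, 3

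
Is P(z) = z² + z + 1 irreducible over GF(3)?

No

Check for roots in GF(3): P(0) = 1; P(1) = 0 → root; P(2) = 1.
P(1) = 0, so (z − 1) divides P(z); P is reducible.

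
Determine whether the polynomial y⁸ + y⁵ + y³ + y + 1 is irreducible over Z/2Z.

Write P(y) = y⁸ + y⁵ + y³ + y + 1.
Check for roots in Z/2Z: P(0) = 1; P(1) = 1.
No roots, so no linear factors.
Monic irreducibles of degree 2 over GF(2): y² + y + 1.
None of them divide P (all give nonzero remainder).
Monic irreducibles of degree 3 over GF(2): y³ + y + 1, y³ + y² + 1.
None of them divide P (all give nonzero remainder).
Monic irreducibles of degree 4 over GF(2): y⁴ + y + 1, y⁴ + y³ + 1, y⁴ + y³ + y² + y + 1.
None of them divide P (all give nonzero remainder).
No irreducible factor of degree ≤ 4 exists, so P is irreducible over GF(2).

Yes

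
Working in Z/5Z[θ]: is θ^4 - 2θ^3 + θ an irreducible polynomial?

Write P(θ) = θ^4 - 2θ^3 + θ.
Check for roots in Z/5Z: P(0) = 0 → root; P(1) = 0 → root; P(2) = 2; P(3) = 0 → root; P(4) = 2.
P(0) = 0, so (θ) divides P(θ); P is reducible.

No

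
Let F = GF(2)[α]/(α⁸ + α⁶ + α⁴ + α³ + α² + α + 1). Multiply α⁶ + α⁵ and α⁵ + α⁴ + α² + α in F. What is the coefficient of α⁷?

1

Multiply in GF(2)[α]: (α⁶ + α⁵)·(α⁵ + α⁴ + α² + α) = α¹¹ + α⁹ + α⁸ + α⁶.
Reduce using α⁸ ≡ α⁶ + α⁴ + α³ + α² + α + 1 (mod α⁸ + α⁶ + α⁴ + α³ + α² + α + 1).
Reduced: α⁷ + α⁶ + α⁵ + α² + α + 1.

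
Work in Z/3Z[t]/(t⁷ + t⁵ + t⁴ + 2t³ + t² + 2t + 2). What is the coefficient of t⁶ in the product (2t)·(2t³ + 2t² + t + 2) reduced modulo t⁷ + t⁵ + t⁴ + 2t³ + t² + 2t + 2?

0

Multiply in Z/3Z[t]: (2t)·(2t³ + 2t² + t + 2) = t⁴ + t³ + 2t² + t.
Reduced: t⁴ + t³ + 2t² + t.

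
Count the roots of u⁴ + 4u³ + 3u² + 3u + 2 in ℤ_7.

1

Write f(u) = u⁴ + 4u³ + 3u² + 3u + 2.
Evaluate at each of the 7 elements of ℤ_7:
f(0) = 2; f(1) = 6; f(2) = 5; f(3) = 3; f(4) = 0 → root; f(5) = 6; f(6) = 6.
Roots: {4}.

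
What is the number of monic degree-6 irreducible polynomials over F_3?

116

By the necklace-counting formula, N_3(6) = (1/6) Σ_{d|6} μ(6/d)·3^d.
Divisors of 6: 1, 2, 3, 6; μ(6/d) for each: 1, -1, -1, 1.
Σ = 3^1 − 3^2 − 3^3 + 3^6 = 696.
N = 696/6 = 116.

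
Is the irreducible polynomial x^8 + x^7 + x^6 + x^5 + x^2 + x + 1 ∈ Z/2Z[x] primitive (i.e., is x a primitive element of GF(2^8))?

Write f(x) = x^8 + x^7 + x^6 + x^5 + x^2 + x + 1.
|GF(2^8)^×| = 2^8 − 1 = 255. Prime factorization: 255 = 3·5·17.
f is primitive ⇔ x has order 255 in GF(2)[x]/(f), i.e. x^(255/q) ≠ 1 for each prime q | 255.
x^(85) mod f = x^7 + x^2 + 1.
x^(51) mod f = x^6 + x^5 + x^4 + x^3 + x^2 + x.
x^(15) mod f = x^7 + x^6 + x^3 + x^2 + 1.
None equal 1, so x has full order 255; f is primitive.

Yes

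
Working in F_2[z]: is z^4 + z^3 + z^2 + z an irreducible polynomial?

Write h(z) = z^4 + z^3 + z^2 + z.
Check for roots in F_2: h(0) = 0 → root; h(1) = 0 → root.
h(0) = 0, so (z) divides h(z); h is reducible.

No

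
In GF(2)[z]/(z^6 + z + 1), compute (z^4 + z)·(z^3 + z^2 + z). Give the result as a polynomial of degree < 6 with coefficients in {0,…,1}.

Multiply in GF(2)[z]: (z^4 + z)·(z^3 + z^2 + z) = z^7 + z^6 + z^5 + z^4 + z^3 + z^2.
Reduce using z^6 ≡ z + 1 (mod z^6 + z + 1).
Reduced: z^5 + z^4 + z^3 + 1.

z^5 + z^4 + z^3 + 1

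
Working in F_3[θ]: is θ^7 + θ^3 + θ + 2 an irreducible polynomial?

Write P(θ) = θ^7 + θ^3 + θ + 2.
Check for roots in F_3: P(0) = 2; P(1) = 2; P(2) = 2.
No roots, so no linear factors.
Monic irreducibles of degree 2 over GF(3): θ^2 + 1, θ^2 + θ + 2, θ^2 + 2θ + 2.
None of them divide P (all give nonzero remainder).
Degree-3 irreducible divisors: test the 8 monic irreducibles of degree 3 over GF(3).
None of them divide P (all give nonzero remainder).
No irreducible factor of degree ≤ 3 exists, so P is irreducible over GF(3).

Yes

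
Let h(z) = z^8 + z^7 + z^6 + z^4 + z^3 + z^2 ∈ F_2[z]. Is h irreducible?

No

Check for roots in F_2: h(0) = 0 → root; h(1) = 0 → root.
h(0) = 0, so (z) divides h(z); h is reducible.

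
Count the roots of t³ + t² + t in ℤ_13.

Write P(t) = t³ + t² + t.
Evaluate at each of the 13 elements of ℤ_13:
P(0) = 0 → root; P(1) = 3; P(2) = 1; P(3) = 0 → root; P(4) = 6; P(5) = 12; P(6) = 11; P(7) = 9; P(8) = 12; P(9) = 0 → root; P(10) = 5; P(11) = 7; P(12) = 12.
Roots: {0, 3, 9}.

3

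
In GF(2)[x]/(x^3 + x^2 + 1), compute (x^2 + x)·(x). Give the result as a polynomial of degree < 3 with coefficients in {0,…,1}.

Multiply in GF(2)[x]: (x^2 + x)·(x) = x^3 + x^2.
Reduce using x^3 ≡ x^2 + 1 (mod x^3 + x^2 + 1).
Reduced: 1.

1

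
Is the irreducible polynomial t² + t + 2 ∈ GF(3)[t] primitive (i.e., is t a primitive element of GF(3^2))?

Write f(t) = t² + t + 2.
|GF(3^2)^×| = 3^2 − 1 = 8. Prime factorization: 8 = 2^3.
f is primitive ⇔ t has order 8 in GF(3)[t]/(f), i.e. t^(8/q) ≠ 1 for each prime q | 8.
t^(4) mod f = 2.
None equal 1, so t has full order 8; f is primitive.

Yes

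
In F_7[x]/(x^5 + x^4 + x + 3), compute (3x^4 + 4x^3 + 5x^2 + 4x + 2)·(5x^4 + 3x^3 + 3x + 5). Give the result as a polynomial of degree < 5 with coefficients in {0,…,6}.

Multiply in F_7[x]: (3x^4 + 4x^3 + 5x^2 + 4x + 2)·(5x^4 + 3x^3 + 3x + 5) = x^8 + x^7 + 2x^6 + 2x^5 + 6x^3 + 2x^2 + 5x + 3.
Reduce using x^5 ≡ 6x^4 + 6x + 4 (mod x^5 + x^4 + x + 3).
Reduced: 6x^4 + 3x^3 + 6x + 3.

6x^4 + 3x^3 + 6x + 3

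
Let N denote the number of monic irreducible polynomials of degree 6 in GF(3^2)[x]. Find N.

88440

Gauss's count: N_{9}(6) = (1/6) Σ_{d|6} μ(6/d)·9^d.
Divisors of 6: 1, 2, 3, 6; μ(6/d) for each: 1, -1, -1, 1.
Σ = 9^1 − 9^2 − 9^3 + 9^6 = 530640.
N = 530640/6 = 88440.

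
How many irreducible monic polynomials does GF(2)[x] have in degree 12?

335

By the necklace-counting formula, N_2(12) = (1/12) Σ_{d|12} μ(12/d)·2^d.
Divisors of 12: 1, 2, 3, 4, 6, 12; μ(12/d) for each: 0, 1, 0, -1, -1, 1.
Σ = 2^2 − 2^4 − 2^6 + 2^12 = 4020.
N = 4020/12 = 335.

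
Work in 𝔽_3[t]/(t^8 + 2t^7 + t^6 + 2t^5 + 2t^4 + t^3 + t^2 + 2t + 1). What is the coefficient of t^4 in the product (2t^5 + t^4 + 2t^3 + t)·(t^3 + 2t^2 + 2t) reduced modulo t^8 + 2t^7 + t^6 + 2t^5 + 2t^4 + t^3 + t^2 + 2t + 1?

1

Multiply in 𝔽_3[t]: (2t^5 + t^4 + 2t^3 + t)·(t^3 + 2t^2 + 2t) = 2t^8 + 2t^7 + 2t^6 + 2t^4 + 2t^3 + 2t^2.
Reduce using t^8 ≡ t^7 + 2t^6 + t^5 + t^4 + 2t^3 + 2t^2 + t + 2 (mod t^8 + 2t^7 + t^6 + 2t^5 + 2t^4 + t^3 + t^2 + 2t + 1).
Reduced: t^7 + 2t^5 + t^4 + 2t + 1.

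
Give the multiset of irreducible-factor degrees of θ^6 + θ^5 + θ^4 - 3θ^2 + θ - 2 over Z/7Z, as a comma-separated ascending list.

Write f(θ) = θ^6 + θ^5 + θ^4 - 3θ^2 + θ - 2.
Complete factorization: f(θ) = (θ^6 + θ^5 + θ^4 - 3θ^2 + θ - 2).
Factor degrees with multiplicity: 6 = 6.

6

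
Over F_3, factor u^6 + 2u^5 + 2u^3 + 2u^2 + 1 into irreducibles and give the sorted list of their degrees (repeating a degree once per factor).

Write h(u) = u^6 + 2u^5 + 2u^3 + 2u^2 + 1.
Roots in F_3: h(0) = 1; h(1) = 2; h(2) = 0 → root.
Linear factors from roots: (u + 1).
Complete factorization: h(u) = (u + 1)^3·(u^3 + 2u^2 + 1).
Factor degrees with multiplicity: 1 + 1 + 1 + 3 = 6.

1, 1, 1, 3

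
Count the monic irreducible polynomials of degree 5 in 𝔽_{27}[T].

Gauss's count: N_{27}(5) = (1/5) Σ_{d|5} μ(5/d)·27^d.
Divisors of 5: 1, 5; μ(5/d) for each: -1, 1.
Σ = − 27^1 + 27^5 = 14348880.
N = 14348880/5 = 2869776.

2869776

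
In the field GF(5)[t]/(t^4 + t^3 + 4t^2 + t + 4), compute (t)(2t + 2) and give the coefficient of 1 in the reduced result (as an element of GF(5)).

Multiply in GF(5)[t]: (t)·(2t + 2) = 2t^2 + 2t.
Reduced: 2t^2 + 2t.

0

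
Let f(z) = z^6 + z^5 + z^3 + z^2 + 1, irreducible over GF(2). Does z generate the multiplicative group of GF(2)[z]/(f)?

|GF(2^6)^×| = 2^6 − 1 = 63. Prime factorization: 63 = 3^2·7.
f is primitive ⇔ z has order 63 in GF(2)[z]/(f), i.e. z^(63/q) ≠ 1 for each prime q | 63.
z^(21) mod f = z^4 + z^2 + z + 1.
z^(9) mod f = z^2 + z.
None equal 1, so z has full order 63; f is primitive.

Yes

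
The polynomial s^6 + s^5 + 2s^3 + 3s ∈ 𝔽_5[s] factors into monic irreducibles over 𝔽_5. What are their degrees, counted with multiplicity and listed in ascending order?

Write f(s) = s^6 + s^5 + 2s^3 + 3s.
Roots in 𝔽_5: f(0) = 0 → root; f(1) = 2; f(2) = 3; f(3) = 0 → root; f(4) = 0 → root.
Linear factors from roots: (s), (s + 2), (s + 1).
Complete factorization: f(s) = (s)·(s + 1)·(s + 2)^2·(s^2 + s + 2).
Factor degrees with multiplicity: 1 + 1 + 1 + 1 + 2 = 6.

1, 1, 1, 1, 2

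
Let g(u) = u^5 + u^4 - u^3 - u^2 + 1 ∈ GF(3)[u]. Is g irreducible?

Yes

Check for roots in GF(3): g(0) = 1; g(1) = 1; g(2) = 1.
No roots, so no linear factors.
Monic irreducibles of degree 2 over GF(3): u^2 + 1, u^2 + u - 1, u^2 - u - 1.
None of them divide g (all give nonzero remainder).
No irreducible factor of degree ≤ 2 exists, so g is irreducible over GF(3).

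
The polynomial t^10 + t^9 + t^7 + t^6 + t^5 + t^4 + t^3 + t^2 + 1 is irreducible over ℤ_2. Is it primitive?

Write f(t) = t^10 + t^9 + t^7 + t^6 + t^5 + t^4 + t^3 + t^2 + 1.
|GF(2^10)^×| = 2^10 − 1 = 1023. Prime factorization: 1023 = 3·11·31.
f is primitive ⇔ t has order 1023 in GF(2)[t]/(f), i.e. t^(1023/q) ≠ 1 for each prime q | 1023.
t^(341) mod f = t^8 + t^5 + t^4 + t + 1.
t^(93) mod f = t^9 + t^8 + t^6 + t^5 + t^4 + t^2 + 1.
t^(33) mod f = t^6 + t^4 + t^2 + 1.
None equal 1, so t has full order 1023; f is primitive.

Yes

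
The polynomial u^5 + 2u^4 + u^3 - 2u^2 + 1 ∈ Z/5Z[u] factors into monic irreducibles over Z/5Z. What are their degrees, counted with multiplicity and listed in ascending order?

Write h(u) = u^5 + 2u^4 + u^3 - 2u^2 + 1.
Roots in Z/5Z: h(0) = 1; h(1) = 3; h(2) = 0 → root; h(3) = 0 → root; h(4) = 4.
Linear factors from roots: (u - 2), (u + 2).
Complete factorization: h(u) = (u + 2)·(u - 2)·(u^3 + 2u^2 + 1).
Factor degrees with multiplicity: 1 + 1 + 3 = 5.

1, 1, 3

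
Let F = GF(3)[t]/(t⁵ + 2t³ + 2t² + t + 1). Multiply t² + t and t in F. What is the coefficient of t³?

Multiply in GF(3)[t]: (t² + t)·(t) = t³ + t².
Reduced: t³ + t².

1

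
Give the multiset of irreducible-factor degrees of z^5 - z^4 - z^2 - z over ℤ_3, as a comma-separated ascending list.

Write h(z) = z^5 - z^4 - z^2 - z.
Roots in ℤ_3: h(0) = 0 → root; h(1) = 1; h(2) = 1.
Linear factors from roots: (z).
Complete factorization: h(z) = (z)·(z^2 + 1)·(z^2 - z - 1).
Factor degrees with multiplicity: 1 + 2 + 2 = 5.

1, 2, 2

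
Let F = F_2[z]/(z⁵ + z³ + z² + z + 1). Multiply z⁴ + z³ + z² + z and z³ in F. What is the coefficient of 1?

Multiply in F_2[z]: (z⁴ + z³ + z² + z)·(z³) = z⁷ + z⁶ + z⁵ + z⁴.
Reduce using z⁵ ≡ z³ + z² + z + 1 (mod z⁵ + z³ + z² + z + 1).
Reduced: z⁴ + z.

0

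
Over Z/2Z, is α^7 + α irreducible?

Write m(α) = α^7 + α.
Check for roots in Z/2Z: m(0) = 0 → root; m(1) = 0 → root.
m(0) = 0, so (α) divides m(α); m is reducible.

No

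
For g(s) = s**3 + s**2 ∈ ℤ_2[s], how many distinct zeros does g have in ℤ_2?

Evaluate at each of the 2 elements of ℤ_2:
g(0) = 0 → root; g(1) = 0 → root.
Roots: {0, 1}.

2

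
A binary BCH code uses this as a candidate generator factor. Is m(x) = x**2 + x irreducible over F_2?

No

Check for roots in F_2: m(0) = 0 → root; m(1) = 0 → root.
m(0) = 0, so (x) divides m(x); m is reducible.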